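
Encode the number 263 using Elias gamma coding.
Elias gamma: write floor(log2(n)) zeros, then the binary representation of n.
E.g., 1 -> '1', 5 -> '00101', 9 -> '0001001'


num_bits = floor(log2(263)) + 1 = 9
leading_zeros = num_bits - 1 = 8
binary(263) = 100000111

Elias gamma(263) = '00000000' + '100000111' = 00000000100000111 (17 bits)


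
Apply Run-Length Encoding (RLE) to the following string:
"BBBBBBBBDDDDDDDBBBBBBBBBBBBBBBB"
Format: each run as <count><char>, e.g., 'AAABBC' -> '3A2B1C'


Scanning runs left to right:
  i=0: run of 'B' x 8 -> '8B'
  i=8: run of 'D' x 7 -> '7D'
  i=15: run of 'B' x 16 -> '16B'

RLE = 8B7D16B


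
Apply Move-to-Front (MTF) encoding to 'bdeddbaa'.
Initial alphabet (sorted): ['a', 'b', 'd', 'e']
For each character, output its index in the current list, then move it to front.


MTF encoding:
'b': index 1 in ['a', 'b', 'd', 'e'] -> ['b', 'a', 'd', 'e']
'd': index 2 in ['b', 'a', 'd', 'e'] -> ['d', 'b', 'a', 'e']
'e': index 3 in ['d', 'b', 'a', 'e'] -> ['e', 'd', 'b', 'a']
'd': index 1 in ['e', 'd', 'b', 'a'] -> ['d', 'e', 'b', 'a']
'd': index 0 in ['d', 'e', 'b', 'a'] -> ['d', 'e', 'b', 'a']
'b': index 2 in ['d', 'e', 'b', 'a'] -> ['b', 'd', 'e', 'a']
'a': index 3 in ['b', 'd', 'e', 'a'] -> ['a', 'b', 'd', 'e']
'a': index 0 in ['a', 'b', 'd', 'e'] -> ['a', 'b', 'd', 'e']


Output: [1, 2, 3, 1, 0, 2, 3, 0]


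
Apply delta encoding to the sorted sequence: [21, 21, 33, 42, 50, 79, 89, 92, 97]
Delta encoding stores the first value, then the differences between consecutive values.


First value: 21
Deltas:
  21 - 21 = 0
  33 - 21 = 12
  42 - 33 = 9
  50 - 42 = 8
  79 - 50 = 29
  89 - 79 = 10
  92 - 89 = 3
  97 - 92 = 5


Delta encoded: [21, 0, 12, 9, 8, 29, 10, 3, 5]


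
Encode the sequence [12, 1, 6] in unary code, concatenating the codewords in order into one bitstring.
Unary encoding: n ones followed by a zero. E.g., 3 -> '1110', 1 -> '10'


Encode each number as n ones followed by a terminating 0:
  12 -> 1111111111110 (13 bits)
  1 -> 10 (2 bits)
  6 -> 1111110 (7 bits)
Total length = 13 + 2 + 7 = 22 bits.

Unary([12, 1, 6]) = 1111111111110101111110 (22 bits)


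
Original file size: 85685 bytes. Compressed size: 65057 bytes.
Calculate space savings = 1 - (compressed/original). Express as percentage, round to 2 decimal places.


ratio = compressed/original = 65057/85685 = 0.759258
savings = 1 - ratio = 1 - 0.759258 = 0.240742
as a percentage: 0.240742 * 100 = 24.07%

Space savings = 1 - 65057/85685 = 24.07%


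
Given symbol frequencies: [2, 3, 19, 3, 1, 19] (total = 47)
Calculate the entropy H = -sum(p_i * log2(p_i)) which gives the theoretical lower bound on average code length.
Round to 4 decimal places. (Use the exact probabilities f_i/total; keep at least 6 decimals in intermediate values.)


Per-symbol terms -p_i * log2(p_i) with p_i = f_i/47:
  p = 2/47 = 0.042553: log2(p) = -4.554589, -p*log2(p) = 0.193812
  p = 3/47 = 0.063830: log2(p) = -3.969626, -p*log2(p) = 0.253380
  p = 19/47 = 0.404255: log2(p) = -1.306661, -p*log2(p) = 0.528225
  p = 3/47 = 0.063830: log2(p) = -3.969626, -p*log2(p) = 0.253380
  p = 1/47 = 0.021277: log2(p) = -5.554589, -p*log2(p) = 0.118183
  p = 19/47 = 0.404255: log2(p) = -1.306661, -p*log2(p) = 0.528225
H = 0.193812 + 0.253380 + 0.528225 + 0.253380 + 0.118183 + 0.528225 = 1.875205

H = 1.8752 bits/symbol


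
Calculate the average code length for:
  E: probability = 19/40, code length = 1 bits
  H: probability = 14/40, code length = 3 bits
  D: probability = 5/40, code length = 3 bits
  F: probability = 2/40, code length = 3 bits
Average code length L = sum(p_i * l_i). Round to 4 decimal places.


Weighted contributions p_i * l_i:
  E: (19/40) * 1 = 19/40
  H: (14/40) * 3 = 42/40
  D: (5/40) * 3 = 15/40
  F: (2/40) * 3 = 6/40
Sum = (19 + 42 + 15 + 6)/40 = 82/40

L = 82/40 = 2.0500 bits/symbol


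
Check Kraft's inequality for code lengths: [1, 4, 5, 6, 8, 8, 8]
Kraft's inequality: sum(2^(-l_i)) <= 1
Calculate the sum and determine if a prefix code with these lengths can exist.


Sum = 2^(-1) + 2^(-4) + 2^(-5) + 2^(-6) + 2^(-8) + 2^(-8) + 2^(-8)
    = 0.5 + 0.0625 + 0.03125 + 0.015625 + 0.00390625 + 0.00390625 + 0.00390625
    = 159/256 = 0.62109375
Since 0.62109375 <= 1, Kraft's inequality IS satisfied.
A prefix code with these lengths CAN exist.

Kraft sum = 0.62109375. Satisfied.


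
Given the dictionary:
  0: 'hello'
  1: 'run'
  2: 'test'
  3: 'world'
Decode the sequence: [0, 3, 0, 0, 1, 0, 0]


Look up each index in the dictionary:
  0 -> 'hello'
  3 -> 'world'
  0 -> 'hello'
  0 -> 'hello'
  1 -> 'run'
  0 -> 'hello'
  0 -> 'hello'

Decoded: "hello world hello hello run hello hello"


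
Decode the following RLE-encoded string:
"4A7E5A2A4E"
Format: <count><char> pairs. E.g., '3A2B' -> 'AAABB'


Expanding each <count><char> pair:
  4A -> 'AAAA'
  7E -> 'EEEEEEE'
  5A -> 'AAAAA'
  2A -> 'AA'
  4E -> 'EEEE'

Decoded = AAAAEEEEEEEAAAAAAAEEEE


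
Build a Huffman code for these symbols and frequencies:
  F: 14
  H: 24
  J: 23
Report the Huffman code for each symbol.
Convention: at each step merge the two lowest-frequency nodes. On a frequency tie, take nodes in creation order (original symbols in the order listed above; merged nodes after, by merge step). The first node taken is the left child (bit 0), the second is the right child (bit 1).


Huffman tree construction:
Step 1: Merge F(14) + J(23) = 37
Step 2: Merge H(24) + (F+J)(37) = 61
Read each symbol's code off the tree from the root (left child = 0, right child = 1).

Codes:
  F: 10 (length 2)
  H: 0 (length 1)
  J: 11 (length 2)
Average code length: 98/61 = 1.6066 bits/symbol


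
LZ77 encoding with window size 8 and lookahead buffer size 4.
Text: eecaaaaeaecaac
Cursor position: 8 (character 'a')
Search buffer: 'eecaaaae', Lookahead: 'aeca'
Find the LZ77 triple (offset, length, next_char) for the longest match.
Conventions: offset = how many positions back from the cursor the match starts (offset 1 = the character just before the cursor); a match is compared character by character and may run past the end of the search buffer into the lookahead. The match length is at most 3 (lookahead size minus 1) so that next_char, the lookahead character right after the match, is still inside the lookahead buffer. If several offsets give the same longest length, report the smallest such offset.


Try each offset into the search buffer:
  offset=1 (pos 7, char 'e'): match length 0
  offset=2 (pos 6, char 'a'): match length 2
  offset=3 (pos 5, char 'a'): match length 1
  offset=4 (pos 4, char 'a'): match length 1
  offset=5 (pos 3, char 'a'): match length 1
  offset=6 (pos 2, char 'c'): match length 0
  offset=7 (pos 1, char 'e'): match length 0
  offset=8 (pos 0, char 'e'): match length 0
Longest match has length 2 at offset 2.
next_char = character at position 8 + 2 = 10 -> 'c'

Best match: offset=2, length=2 (matching 'ae' starting at position 6)
LZ77 triple: (2, 2, 'c')


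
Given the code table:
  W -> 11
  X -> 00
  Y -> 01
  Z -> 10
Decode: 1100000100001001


Decoding:
11 -> W
00 -> X
00 -> X
01 -> Y
00 -> X
00 -> X
10 -> Z
01 -> Y


Result: WXXYXXZY


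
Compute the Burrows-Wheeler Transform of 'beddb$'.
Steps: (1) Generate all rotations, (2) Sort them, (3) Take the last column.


Rotations (sorted):
  0: $beddb -> last char: b
  1: b$bedd -> last char: d
  2: beddb$ -> last char: $
  3: db$bed -> last char: d
  4: ddb$be -> last char: e
  5: eddb$b -> last char: b


BWT = bd$deb


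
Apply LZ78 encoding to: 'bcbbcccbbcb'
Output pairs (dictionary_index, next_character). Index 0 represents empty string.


LZ78 encoding steps:
Dictionary: {0: ''}
Step 1: w='' (idx 0), next='b' -> output (0, 'b'), add 'b' as idx 1
Step 2: w='' (idx 0), next='c' -> output (0, 'c'), add 'c' as idx 2
Step 3: w='b' (idx 1), next='b' -> output (1, 'b'), add 'bb' as idx 3
Step 4: w='c' (idx 2), next='c' -> output (2, 'c'), add 'cc' as idx 4
Step 5: w='c' (idx 2), next='b' -> output (2, 'b'), add 'cb' as idx 5
Step 6: w='b' (idx 1), next='c' -> output (1, 'c'), add 'bc' as idx 6
Step 7: w='b' (idx 1), end of input -> output (1, '')


Encoded: [(0, 'b'), (0, 'c'), (1, 'b'), (2, 'c'), (2, 'b'), (1, 'c'), (1, '')]


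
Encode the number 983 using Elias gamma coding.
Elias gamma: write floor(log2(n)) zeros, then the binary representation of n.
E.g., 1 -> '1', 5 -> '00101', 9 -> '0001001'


num_bits = floor(log2(983)) + 1 = 10
leading_zeros = num_bits - 1 = 9
binary(983) = 1111010111

Elias gamma(983) = '000000000' + '1111010111' = 0000000001111010111 (19 bits)


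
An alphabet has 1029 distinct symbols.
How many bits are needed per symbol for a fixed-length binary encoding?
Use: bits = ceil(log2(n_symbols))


log2(1029) = 10.007
Bracket: 2^10 = 1024 < 1029 <= 2^11 = 2048
So ceil(log2(1029)) = 11

bits = ceil(log2(1029)) = ceil(10.007) = 11 bits


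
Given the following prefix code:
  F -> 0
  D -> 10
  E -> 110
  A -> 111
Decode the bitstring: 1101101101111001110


Decoding step by step:
Bits 110 -> E
Bits 110 -> E
Bits 110 -> E
Bits 111 -> A
Bits 10 -> D
Bits 0 -> F
Bits 111 -> A
Bits 0 -> F


Decoded message: EEEADFAF


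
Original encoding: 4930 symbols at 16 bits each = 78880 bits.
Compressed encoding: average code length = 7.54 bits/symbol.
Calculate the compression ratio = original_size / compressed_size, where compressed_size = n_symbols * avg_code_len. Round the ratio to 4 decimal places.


original_size = n_symbols * orig_bits = 4930 * 16 = 78880 bits
compressed_size = n_symbols * avg_code_len = 4930 * 7.54 = 37172.2 bits
ratio = original_size / compressed_size = 78880 / 37172.2 = 2.122

Compression ratio = 2.122


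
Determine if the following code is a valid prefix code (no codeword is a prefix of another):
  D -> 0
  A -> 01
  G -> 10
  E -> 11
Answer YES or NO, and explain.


Checking each pair (does one codeword prefix another?):
  D='0' vs A='01': prefix -- VIOLATION

NO -- this is NOT a valid prefix code. D (0) is a prefix of A (01).


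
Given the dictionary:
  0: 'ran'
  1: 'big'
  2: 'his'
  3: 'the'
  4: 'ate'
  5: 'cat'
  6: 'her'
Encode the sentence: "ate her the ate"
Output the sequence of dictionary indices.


Look up each word in the dictionary:
  'ate' -> 4
  'her' -> 6
  'the' -> 3
  'ate' -> 4

Encoded: [4, 6, 3, 4]


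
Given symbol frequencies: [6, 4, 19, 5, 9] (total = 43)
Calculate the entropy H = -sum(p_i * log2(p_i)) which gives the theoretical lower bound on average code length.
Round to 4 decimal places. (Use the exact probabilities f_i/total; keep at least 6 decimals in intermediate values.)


Per-symbol terms -p_i * log2(p_i) with p_i = f_i/43:
  p = 6/43 = 0.139535: log2(p) = -2.841302, -p*log2(p) = 0.396461
  p = 4/43 = 0.093023: log2(p) = -3.426265, -p*log2(p) = 0.318722
  p = 19/43 = 0.441860: log2(p) = -1.178337, -p*log2(p) = 0.520661
  p = 5/43 = 0.116279: log2(p) = -3.104337, -p*log2(p) = 0.360969
  p = 9/43 = 0.209302: log2(p) = -2.256340, -p*log2(p) = 0.472257
H = 0.396461 + 0.318722 + 0.520661 + 0.360969 + 0.472257 = 2.069070

H = 2.0691 bits/symbol


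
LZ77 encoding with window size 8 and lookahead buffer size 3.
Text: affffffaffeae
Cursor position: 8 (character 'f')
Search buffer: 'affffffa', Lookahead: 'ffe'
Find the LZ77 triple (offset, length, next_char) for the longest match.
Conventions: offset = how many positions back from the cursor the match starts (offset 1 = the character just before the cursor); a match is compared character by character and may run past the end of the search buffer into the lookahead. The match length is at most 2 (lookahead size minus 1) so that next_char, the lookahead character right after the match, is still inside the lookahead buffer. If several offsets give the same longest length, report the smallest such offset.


Try each offset into the search buffer:
  offset=1 (pos 7, char 'a'): match length 0
  offset=2 (pos 6, char 'f'): match length 1
  offset=3 (pos 5, char 'f'): match length 2
  offset=4 (pos 4, char 'f'): match length 2
  offset=5 (pos 3, char 'f'): match length 2
  offset=6 (pos 2, char 'f'): match length 2
  offset=7 (pos 1, char 'f'): match length 2
  offset=8 (pos 0, char 'a'): match length 0
Longest match has length 2, found at offsets 3, 4, 5, 6, 7; take the smallest, offset 3.
next_char = character at position 8 + 2 = 10 -> 'e'

Best match: offset=3, length=2 (matching 'ff' starting at position 5)
LZ77 triple: (3, 2, 'e')


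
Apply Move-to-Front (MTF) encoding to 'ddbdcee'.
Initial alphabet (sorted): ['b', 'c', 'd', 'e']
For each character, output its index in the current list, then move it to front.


MTF encoding:
'd': index 2 in ['b', 'c', 'd', 'e'] -> ['d', 'b', 'c', 'e']
'd': index 0 in ['d', 'b', 'c', 'e'] -> ['d', 'b', 'c', 'e']
'b': index 1 in ['d', 'b', 'c', 'e'] -> ['b', 'd', 'c', 'e']
'd': index 1 in ['b', 'd', 'c', 'e'] -> ['d', 'b', 'c', 'e']
'c': index 2 in ['d', 'b', 'c', 'e'] -> ['c', 'd', 'b', 'e']
'e': index 3 in ['c', 'd', 'b', 'e'] -> ['e', 'c', 'd', 'b']
'e': index 0 in ['e', 'c', 'd', 'b'] -> ['e', 'c', 'd', 'b']


Output: [2, 0, 1, 1, 2, 3, 0]


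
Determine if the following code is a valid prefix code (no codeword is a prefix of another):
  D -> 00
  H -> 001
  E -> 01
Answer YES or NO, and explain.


Checking each pair (does one codeword prefix another?):
  D='00' vs H='001': prefix -- VIOLATION

NO -- this is NOT a valid prefix code. D (00) is a prefix of H (001).


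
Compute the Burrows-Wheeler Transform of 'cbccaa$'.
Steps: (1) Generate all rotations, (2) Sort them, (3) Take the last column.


Rotations (sorted):
  0: $cbccaa -> last char: a
  1: a$cbcca -> last char: a
  2: aa$cbcc -> last char: c
  3: bccaa$c -> last char: c
  4: caa$cbc -> last char: c
  5: cbccaa$ -> last char: $
  6: ccaa$cb -> last char: b


BWT = aaccc$b


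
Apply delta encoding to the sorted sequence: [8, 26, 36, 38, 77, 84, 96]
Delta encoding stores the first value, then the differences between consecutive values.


First value: 8
Deltas:
  26 - 8 = 18
  36 - 26 = 10
  38 - 36 = 2
  77 - 38 = 39
  84 - 77 = 7
  96 - 84 = 12


Delta encoded: [8, 18, 10, 2, 39, 7, 12]


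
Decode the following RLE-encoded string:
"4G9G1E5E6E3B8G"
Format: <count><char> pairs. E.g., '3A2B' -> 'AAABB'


Expanding each <count><char> pair:
  4G -> 'GGGG'
  9G -> 'GGGGGGGGG'
  1E -> 'E'
  5E -> 'EEEEE'
  6E -> 'EEEEEE'
  3B -> 'BBB'
  8G -> 'GGGGGGGG'

Decoded = GGGGGGGGGGGGGEEEEEEEEEEEEBBBGGGGGGGG


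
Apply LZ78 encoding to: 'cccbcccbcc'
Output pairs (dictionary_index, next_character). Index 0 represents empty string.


LZ78 encoding steps:
Dictionary: {0: ''}
Step 1: w='' (idx 0), next='c' -> output (0, 'c'), add 'c' as idx 1
Step 2: w='c' (idx 1), next='c' -> output (1, 'c'), add 'cc' as idx 2
Step 3: w='' (idx 0), next='b' -> output (0, 'b'), add 'b' as idx 3
Step 4: w='cc' (idx 2), next='c' -> output (2, 'c'), add 'ccc' as idx 4
Step 5: w='b' (idx 3), next='c' -> output (3, 'c'), add 'bc' as idx 5
Step 6: w='c' (idx 1), end of input -> output (1, '')


Encoded: [(0, 'c'), (1, 'c'), (0, 'b'), (2, 'c'), (3, 'c'), (1, '')]


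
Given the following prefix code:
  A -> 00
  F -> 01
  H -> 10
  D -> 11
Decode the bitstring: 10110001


Decoding step by step:
Bits 10 -> H
Bits 11 -> D
Bits 00 -> A
Bits 01 -> F


Decoded message: HDAF


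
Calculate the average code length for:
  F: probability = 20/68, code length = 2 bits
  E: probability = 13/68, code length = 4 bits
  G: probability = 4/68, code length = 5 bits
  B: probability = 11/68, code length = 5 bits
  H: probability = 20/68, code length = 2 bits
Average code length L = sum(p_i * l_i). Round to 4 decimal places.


Weighted contributions p_i * l_i:
  F: (20/68) * 2 = 40/68
  E: (13/68) * 4 = 52/68
  G: (4/68) * 5 = 20/68
  B: (11/68) * 5 = 55/68
  H: (20/68) * 2 = 40/68
Sum = (40 + 52 + 20 + 55 + 40)/68 = 207/68

L = 207/68 = 3.0441 bits/symbol


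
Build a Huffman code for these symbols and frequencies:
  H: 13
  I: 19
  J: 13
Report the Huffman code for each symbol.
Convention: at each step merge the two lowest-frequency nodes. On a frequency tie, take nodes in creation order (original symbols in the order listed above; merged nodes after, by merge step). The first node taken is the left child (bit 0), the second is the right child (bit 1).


Huffman tree construction:
Step 1: Merge H(13) + J(13) = 26
Step 2: Merge I(19) + (H+J)(26) = 45
Read each symbol's code off the tree from the root (left child = 0, right child = 1).

Codes:
  H: 10 (length 2)
  I: 0 (length 1)
  J: 11 (length 2)
Average code length: 71/45 = 1.5778 bits/symbol


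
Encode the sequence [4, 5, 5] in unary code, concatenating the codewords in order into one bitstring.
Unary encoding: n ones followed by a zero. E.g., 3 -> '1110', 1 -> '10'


Encode each number as n ones followed by a terminating 0:
  4 -> 11110 (5 bits)
  5 -> 111110 (6 bits)
  5 -> 111110 (6 bits)
Total length = 5 + 6 + 6 = 17 bits.

Unary([4, 5, 5]) = 11110111110111110 (17 bits)


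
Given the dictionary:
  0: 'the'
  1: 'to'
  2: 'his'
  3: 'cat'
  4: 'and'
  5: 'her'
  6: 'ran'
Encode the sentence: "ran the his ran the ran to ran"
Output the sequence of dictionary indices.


Look up each word in the dictionary:
  'ran' -> 6
  'the' -> 0
  'his' -> 2
  'ran' -> 6
  'the' -> 0
  'ran' -> 6
  'to' -> 1
  'ran' -> 6

Encoded: [6, 0, 2, 6, 0, 6, 1, 6]


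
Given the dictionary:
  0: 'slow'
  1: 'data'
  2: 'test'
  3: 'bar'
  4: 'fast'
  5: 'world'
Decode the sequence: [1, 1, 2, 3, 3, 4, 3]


Look up each index in the dictionary:
  1 -> 'data'
  1 -> 'data'
  2 -> 'test'
  3 -> 'bar'
  3 -> 'bar'
  4 -> 'fast'
  3 -> 'bar'

Decoded: "data data test bar bar fast bar"


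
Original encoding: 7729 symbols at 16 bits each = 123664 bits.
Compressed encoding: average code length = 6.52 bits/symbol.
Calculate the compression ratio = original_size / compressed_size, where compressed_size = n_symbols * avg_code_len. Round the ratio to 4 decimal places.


original_size = n_symbols * orig_bits = 7729 * 16 = 123664 bits
compressed_size = n_symbols * avg_code_len = 7729 * 6.52 = 50393.08 bits
ratio = original_size / compressed_size = 123664 / 50393.08 = 2.454

Compression ratio = 2.454


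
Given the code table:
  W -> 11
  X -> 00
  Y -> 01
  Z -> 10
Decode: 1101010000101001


Decoding:
11 -> W
01 -> Y
01 -> Y
00 -> X
00 -> X
10 -> Z
10 -> Z
01 -> Y


Result: WYYXXZZY


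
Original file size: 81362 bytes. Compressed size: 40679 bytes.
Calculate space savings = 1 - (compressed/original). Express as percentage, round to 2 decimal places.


ratio = compressed/original = 40679/81362 = 0.499975
savings = 1 - ratio = 1 - 0.499975 = 0.500025
as a percentage: 0.500025 * 100 = 50.0%

Space savings = 1 - 40679/81362 = 50.0%


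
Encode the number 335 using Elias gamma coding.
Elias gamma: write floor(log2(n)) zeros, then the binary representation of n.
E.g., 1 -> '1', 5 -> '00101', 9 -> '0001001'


num_bits = floor(log2(335)) + 1 = 9
leading_zeros = num_bits - 1 = 8
binary(335) = 101001111

Elias gamma(335) = '00000000' + '101001111' = 00000000101001111 (17 bits)


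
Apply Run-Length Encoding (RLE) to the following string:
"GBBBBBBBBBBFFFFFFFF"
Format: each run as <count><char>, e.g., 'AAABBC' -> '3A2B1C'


Scanning runs left to right:
  i=0: run of 'G' x 1 -> '1G'
  i=1: run of 'B' x 10 -> '10B'
  i=11: run of 'F' x 8 -> '8F'

RLE = 1G10B8F


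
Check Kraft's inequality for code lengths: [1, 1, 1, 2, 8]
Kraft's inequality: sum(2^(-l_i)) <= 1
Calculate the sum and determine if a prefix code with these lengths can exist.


Sum = 2^(-1) + 2^(-1) + 2^(-1) + 2^(-2) + 2^(-8)
    = 0.5 + 0.5 + 0.5 + 0.25 + 0.00390625
    = 449/256 = 1.75390625
Since 1.75390625 > 1, Kraft's inequality is NOT satisfied.
A prefix code with these lengths CANNOT exist.

Kraft sum = 1.75390625. Not satisfied.


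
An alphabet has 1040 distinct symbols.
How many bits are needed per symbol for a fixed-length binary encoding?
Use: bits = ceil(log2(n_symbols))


log2(1040) = 10.0224
Bracket: 2^10 = 1024 < 1040 <= 2^11 = 2048
So ceil(log2(1040)) = 11

bits = ceil(log2(1040)) = ceil(10.0224) = 11 bits


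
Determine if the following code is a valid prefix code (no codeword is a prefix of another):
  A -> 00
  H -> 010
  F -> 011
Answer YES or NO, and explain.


Checking each pair (does one codeword prefix another?):
  A='00' vs H='010': no prefix
  A='00' vs F='011': no prefix
  H='010' vs A='00': no prefix
  H='010' vs F='011': no prefix
  F='011' vs A='00': no prefix
  F='011' vs H='010': no prefix
No violation found over all pairs.

YES -- this is a valid prefix code. No codeword is a prefix of any other codeword.


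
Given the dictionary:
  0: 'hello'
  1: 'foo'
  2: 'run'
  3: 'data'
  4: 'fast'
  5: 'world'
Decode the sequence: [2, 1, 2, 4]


Look up each index in the dictionary:
  2 -> 'run'
  1 -> 'foo'
  2 -> 'run'
  4 -> 'fast'

Decoded: "run foo run fast"


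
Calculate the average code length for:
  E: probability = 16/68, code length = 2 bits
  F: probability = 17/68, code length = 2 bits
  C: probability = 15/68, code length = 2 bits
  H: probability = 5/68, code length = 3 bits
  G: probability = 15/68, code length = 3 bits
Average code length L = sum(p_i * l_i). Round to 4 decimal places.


Weighted contributions p_i * l_i:
  E: (16/68) * 2 = 32/68
  F: (17/68) * 2 = 34/68
  C: (15/68) * 2 = 30/68
  H: (5/68) * 3 = 15/68
  G: (15/68) * 3 = 45/68
Sum = (32 + 34 + 30 + 15 + 45)/68 = 156/68

L = 156/68 = 2.2941 bits/symbol


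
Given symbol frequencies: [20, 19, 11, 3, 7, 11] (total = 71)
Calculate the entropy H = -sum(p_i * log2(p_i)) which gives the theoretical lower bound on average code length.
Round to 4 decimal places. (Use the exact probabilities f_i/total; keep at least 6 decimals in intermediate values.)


Per-symbol terms -p_i * log2(p_i) with p_i = f_i/71:
  p = 20/71 = 0.281690: log2(p) = -1.827819, -p*log2(p) = 0.514879
  p = 19/71 = 0.267606: log2(p) = -1.901820, -p*log2(p) = 0.508938
  p = 11/71 = 0.154930: log2(p) = -2.690316, -p*log2(p) = 0.416809
  p = 3/71 = 0.042254: log2(p) = -4.564785, -p*log2(p) = 0.192878
  p = 7/71 = 0.098592: log2(p) = -3.342392, -p*log2(p) = 0.329532
  p = 11/71 = 0.154930: log2(p) = -2.690316, -p*log2(p) = 0.416809
H = 0.514879 + 0.508938 + 0.416809 + 0.192878 + 0.329532 + 0.416809 = 2.379845

H = 2.3798 bits/symbol


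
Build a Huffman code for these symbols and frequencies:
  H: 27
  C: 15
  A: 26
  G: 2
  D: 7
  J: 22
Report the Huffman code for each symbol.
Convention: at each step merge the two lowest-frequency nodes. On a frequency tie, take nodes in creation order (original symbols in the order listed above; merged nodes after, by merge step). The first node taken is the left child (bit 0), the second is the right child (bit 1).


Huffman tree construction:
Step 1: Merge G(2) + D(7) = 9
Step 2: Merge (G+D)(9) + C(15) = 24
Step 3: Merge J(22) + ((G+D)+C)(24) = 46
Step 4: Merge A(26) + H(27) = 53
Step 5: Merge (J+((G+D)+C))(46) + (A+H)(53) = 99
Read each symbol's code off the tree from the root (left child = 0, right child = 1).

Codes:
  H: 11 (length 2)
  C: 011 (length 3)
  A: 10 (length 2)
  G: 0100 (length 4)
  D: 0101 (length 4)
  J: 00 (length 2)
Average code length: 231/99 = 2.3333 bits/symbol


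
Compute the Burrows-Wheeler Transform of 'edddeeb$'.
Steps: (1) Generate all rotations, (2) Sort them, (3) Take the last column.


Rotations (sorted):
  0: $edddeeb -> last char: b
  1: b$edddee -> last char: e
  2: dddeeb$e -> last char: e
  3: ddeeb$ed -> last char: d
  4: deeb$edd -> last char: d
  5: eb$eddde -> last char: e
  6: edddeeb$ -> last char: $
  7: eeb$eddd -> last char: d


BWT = beedde$d


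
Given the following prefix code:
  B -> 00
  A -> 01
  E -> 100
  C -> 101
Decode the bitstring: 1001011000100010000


Decoding step by step:
Bits 100 -> E
Bits 101 -> C
Bits 100 -> E
Bits 01 -> A
Bits 00 -> B
Bits 01 -> A
Bits 00 -> B
Bits 00 -> B


Decoded message: ECEABABB


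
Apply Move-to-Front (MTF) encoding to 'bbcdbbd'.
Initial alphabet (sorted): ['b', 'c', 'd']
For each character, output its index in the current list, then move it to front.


MTF encoding:
'b': index 0 in ['b', 'c', 'd'] -> ['b', 'c', 'd']
'b': index 0 in ['b', 'c', 'd'] -> ['b', 'c', 'd']
'c': index 1 in ['b', 'c', 'd'] -> ['c', 'b', 'd']
'd': index 2 in ['c', 'b', 'd'] -> ['d', 'c', 'b']
'b': index 2 in ['d', 'c', 'b'] -> ['b', 'd', 'c']
'b': index 0 in ['b', 'd', 'c'] -> ['b', 'd', 'c']
'd': index 1 in ['b', 'd', 'c'] -> ['d', 'b', 'c']


Output: [0, 0, 1, 2, 2, 0, 1]


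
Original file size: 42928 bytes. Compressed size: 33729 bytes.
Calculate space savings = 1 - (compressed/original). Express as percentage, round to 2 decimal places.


ratio = compressed/original = 33729/42928 = 0.785711
savings = 1 - ratio = 1 - 0.785711 = 0.214289
as a percentage: 0.214289 * 100 = 21.43%

Space savings = 1 - 33729/42928 = 21.43%


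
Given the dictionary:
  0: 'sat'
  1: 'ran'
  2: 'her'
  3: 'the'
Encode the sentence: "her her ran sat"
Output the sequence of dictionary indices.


Look up each word in the dictionary:
  'her' -> 2
  'her' -> 2
  'ran' -> 1
  'sat' -> 0

Encoded: [2, 2, 1, 0]


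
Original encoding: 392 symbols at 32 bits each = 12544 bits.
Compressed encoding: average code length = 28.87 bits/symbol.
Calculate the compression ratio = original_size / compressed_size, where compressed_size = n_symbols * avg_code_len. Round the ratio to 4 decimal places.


original_size = n_symbols * orig_bits = 392 * 32 = 12544 bits
compressed_size = n_symbols * avg_code_len = 392 * 28.87 = 11317.04 bits
ratio = original_size / compressed_size = 12544 / 11317.04 = 1.1084

Compression ratio = 1.1084


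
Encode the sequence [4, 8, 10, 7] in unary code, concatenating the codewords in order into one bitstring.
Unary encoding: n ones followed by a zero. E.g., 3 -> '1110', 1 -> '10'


Encode each number as n ones followed by a terminating 0:
  4 -> 11110 (5 bits)
  8 -> 111111110 (9 bits)
  10 -> 11111111110 (11 bits)
  7 -> 11111110 (8 bits)
Total length = 5 + 9 + 11 + 8 = 33 bits.

Unary([4, 8, 10, 7]) = 111101111111101111111111011111110 (33 bits)


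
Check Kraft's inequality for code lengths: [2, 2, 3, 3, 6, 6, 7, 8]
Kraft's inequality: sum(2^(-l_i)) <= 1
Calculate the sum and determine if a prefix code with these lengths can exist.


Sum = 2^(-2) + 2^(-2) + 2^(-3) + 2^(-3) + 2^(-6) + 2^(-6) + 2^(-7) + 2^(-8)
    = 0.25 + 0.25 + 0.125 + 0.125 + 0.015625 + 0.015625 + 0.0078125 + 0.00390625
    = 203/256 = 0.79296875
Since 0.79296875 <= 1, Kraft's inequality IS satisfied.
A prefix code with these lengths CAN exist.

Kraft sum = 0.79296875. Satisfied.


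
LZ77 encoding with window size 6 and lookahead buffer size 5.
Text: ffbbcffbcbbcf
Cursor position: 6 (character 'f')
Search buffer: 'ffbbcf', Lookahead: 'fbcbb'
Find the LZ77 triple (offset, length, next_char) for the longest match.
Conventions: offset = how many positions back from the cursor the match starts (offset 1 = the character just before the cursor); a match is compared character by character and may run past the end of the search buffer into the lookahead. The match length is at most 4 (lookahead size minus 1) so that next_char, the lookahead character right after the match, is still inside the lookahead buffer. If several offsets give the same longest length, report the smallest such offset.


Try each offset into the search buffer:
  offset=1 (pos 5, char 'f'): match length 1
  offset=2 (pos 4, char 'c'): match length 0
  offset=3 (pos 3, char 'b'): match length 0
  offset=4 (pos 2, char 'b'): match length 0
  offset=5 (pos 1, char 'f'): match length 2
  offset=6 (pos 0, char 'f'): match length 1
Longest match has length 2 at offset 5.
next_char = character at position 6 + 2 = 8 -> 'c'

Best match: offset=5, length=2 (matching 'fb' starting at position 1)
LZ77 triple: (5, 2, 'c')


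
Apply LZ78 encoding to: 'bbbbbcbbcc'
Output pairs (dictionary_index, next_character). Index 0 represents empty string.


LZ78 encoding steps:
Dictionary: {0: ''}
Step 1: w='' (idx 0), next='b' -> output (0, 'b'), add 'b' as idx 1
Step 2: w='b' (idx 1), next='b' -> output (1, 'b'), add 'bb' as idx 2
Step 3: w='bb' (idx 2), next='c' -> output (2, 'c'), add 'bbc' as idx 3
Step 4: w='bbc' (idx 3), next='c' -> output (3, 'c'), add 'bbcc' as idx 4


Encoded: [(0, 'b'), (1, 'b'), (2, 'c'), (3, 'c')]


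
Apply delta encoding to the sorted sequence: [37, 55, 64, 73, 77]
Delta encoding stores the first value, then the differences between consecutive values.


First value: 37
Deltas:
  55 - 37 = 18
  64 - 55 = 9
  73 - 64 = 9
  77 - 73 = 4


Delta encoded: [37, 18, 9, 9, 4]


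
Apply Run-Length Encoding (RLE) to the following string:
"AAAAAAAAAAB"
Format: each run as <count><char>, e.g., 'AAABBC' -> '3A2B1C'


Scanning runs left to right:
  i=0: run of 'A' x 10 -> '10A'
  i=10: run of 'B' x 1 -> '1B'

RLE = 10A1B


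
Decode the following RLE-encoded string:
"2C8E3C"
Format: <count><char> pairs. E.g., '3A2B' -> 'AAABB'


Expanding each <count><char> pair:
  2C -> 'CC'
  8E -> 'EEEEEEEE'
  3C -> 'CCC'

Decoded = CCEEEEEEEECCC


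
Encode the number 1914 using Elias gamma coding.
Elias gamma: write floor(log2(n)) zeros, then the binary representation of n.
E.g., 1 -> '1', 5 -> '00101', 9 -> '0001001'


num_bits = floor(log2(1914)) + 1 = 11
leading_zeros = num_bits - 1 = 10
binary(1914) = 11101111010

Elias gamma(1914) = '0000000000' + '11101111010' = 000000000011101111010 (21 bits)


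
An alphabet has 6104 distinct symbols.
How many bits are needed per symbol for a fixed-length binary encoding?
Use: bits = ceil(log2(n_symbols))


log2(6104) = 12.5755
Bracket: 2^12 = 4096 < 6104 <= 2^13 = 8192
So ceil(log2(6104)) = 13

bits = ceil(log2(6104)) = ceil(12.5755) = 13 bits


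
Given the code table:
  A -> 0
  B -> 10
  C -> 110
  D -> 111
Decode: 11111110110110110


Decoding:
111 -> D
111 -> D
10 -> B
110 -> C
110 -> C
110 -> C


Result: DDBCCC


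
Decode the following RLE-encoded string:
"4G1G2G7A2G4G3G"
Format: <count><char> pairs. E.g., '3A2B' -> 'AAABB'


Expanding each <count><char> pair:
  4G -> 'GGGG'
  1G -> 'G'
  2G -> 'GG'
  7A -> 'AAAAAAA'
  2G -> 'GG'
  4G -> 'GGGG'
  3G -> 'GGG'

Decoded = GGGGGGGAAAAAAAGGGGGGGGG


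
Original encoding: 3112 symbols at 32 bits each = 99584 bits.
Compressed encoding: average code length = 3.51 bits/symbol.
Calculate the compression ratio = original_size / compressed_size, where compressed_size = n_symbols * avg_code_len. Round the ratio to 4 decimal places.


original_size = n_symbols * orig_bits = 3112 * 32 = 99584 bits
compressed_size = n_symbols * avg_code_len = 3112 * 3.51 = 10923.12 bits
ratio = original_size / compressed_size = 99584 / 10923.12 = 9.1168

Compression ratio = 9.1168


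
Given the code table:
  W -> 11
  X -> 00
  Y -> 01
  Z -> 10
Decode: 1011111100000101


Decoding:
10 -> Z
11 -> W
11 -> W
11 -> W
00 -> X
00 -> X
01 -> Y
01 -> Y


Result: ZWWWXXYY


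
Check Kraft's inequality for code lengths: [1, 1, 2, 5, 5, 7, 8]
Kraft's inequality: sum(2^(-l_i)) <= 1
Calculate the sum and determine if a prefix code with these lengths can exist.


Sum = 2^(-1) + 2^(-1) + 2^(-2) + 2^(-5) + 2^(-5) + 2^(-7) + 2^(-8)
    = 0.5 + 0.5 + 0.25 + 0.03125 + 0.03125 + 0.0078125 + 0.00390625
    = 339/256 = 1.32421875
Since 1.32421875 > 1, Kraft's inequality is NOT satisfied.
A prefix code with these lengths CANNOT exist.

Kraft sum = 1.32421875. Not satisfied.


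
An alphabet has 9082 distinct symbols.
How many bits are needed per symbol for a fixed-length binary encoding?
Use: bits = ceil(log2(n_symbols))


log2(9082) = 13.1488
Bracket: 2^13 = 8192 < 9082 <= 2^14 = 16384
So ceil(log2(9082)) = 14

bits = ceil(log2(9082)) = ceil(13.1488) = 14 bits


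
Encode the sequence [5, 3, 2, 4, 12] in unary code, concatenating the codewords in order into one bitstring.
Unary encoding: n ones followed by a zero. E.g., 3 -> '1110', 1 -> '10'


Encode each number as n ones followed by a terminating 0:
  5 -> 111110 (6 bits)
  3 -> 1110 (4 bits)
  2 -> 110 (3 bits)
  4 -> 11110 (5 bits)
  12 -> 1111111111110 (13 bits)
Total length = 6 + 4 + 3 + 5 + 13 = 31 bits.

Unary([5, 3, 2, 4, 12]) = 1111101110110111101111111111110 (31 bits)


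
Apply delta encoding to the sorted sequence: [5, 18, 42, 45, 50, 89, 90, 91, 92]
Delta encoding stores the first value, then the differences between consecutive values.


First value: 5
Deltas:
  18 - 5 = 13
  42 - 18 = 24
  45 - 42 = 3
  50 - 45 = 5
  89 - 50 = 39
  90 - 89 = 1
  91 - 90 = 1
  92 - 91 = 1


Delta encoded: [5, 13, 24, 3, 5, 39, 1, 1, 1]


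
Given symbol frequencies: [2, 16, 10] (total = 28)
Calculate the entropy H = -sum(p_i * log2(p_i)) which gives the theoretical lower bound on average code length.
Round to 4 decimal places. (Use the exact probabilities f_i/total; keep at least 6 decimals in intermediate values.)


Per-symbol terms -p_i * log2(p_i) with p_i = f_i/28:
  p = 2/28 = 0.071429: log2(p) = -3.807355, -p*log2(p) = 0.271954
  p = 16/28 = 0.571429: log2(p) = -0.807355, -p*log2(p) = 0.461346
  p = 10/28 = 0.357143: log2(p) = -1.485427, -p*log2(p) = 0.530510
H = 0.271954 + 0.461346 + 0.530510 = 1.263810

H = 1.2638 bits/symbol


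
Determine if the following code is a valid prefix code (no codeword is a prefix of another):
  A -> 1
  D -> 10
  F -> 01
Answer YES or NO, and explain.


Checking each pair (does one codeword prefix another?):
  A='1' vs D='10': prefix -- VIOLATION

NO -- this is NOT a valid prefix code. A (1) is a prefix of D (10).


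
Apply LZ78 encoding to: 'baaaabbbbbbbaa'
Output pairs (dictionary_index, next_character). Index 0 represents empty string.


LZ78 encoding steps:
Dictionary: {0: ''}
Step 1: w='' (idx 0), next='b' -> output (0, 'b'), add 'b' as idx 1
Step 2: w='' (idx 0), next='a' -> output (0, 'a'), add 'a' as idx 2
Step 3: w='a' (idx 2), next='a' -> output (2, 'a'), add 'aa' as idx 3
Step 4: w='a' (idx 2), next='b' -> output (2, 'b'), add 'ab' as idx 4
Step 5: w='b' (idx 1), next='b' -> output (1, 'b'), add 'bb' as idx 5
Step 6: w='bb' (idx 5), next='b' -> output (5, 'b'), add 'bbb' as idx 6
Step 7: w='b' (idx 1), next='a' -> output (1, 'a'), add 'ba' as idx 7
Step 8: w='a' (idx 2), end of input -> output (2, '')


Encoded: [(0, 'b'), (0, 'a'), (2, 'a'), (2, 'b'), (1, 'b'), (5, 'b'), (1, 'a'), (2, '')]


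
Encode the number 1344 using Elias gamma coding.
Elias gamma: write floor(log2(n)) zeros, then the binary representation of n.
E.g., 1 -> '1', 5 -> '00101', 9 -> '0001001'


num_bits = floor(log2(1344)) + 1 = 11
leading_zeros = num_bits - 1 = 10
binary(1344) = 10101000000

Elias gamma(1344) = '0000000000' + '10101000000' = 000000000010101000000 (21 bits)


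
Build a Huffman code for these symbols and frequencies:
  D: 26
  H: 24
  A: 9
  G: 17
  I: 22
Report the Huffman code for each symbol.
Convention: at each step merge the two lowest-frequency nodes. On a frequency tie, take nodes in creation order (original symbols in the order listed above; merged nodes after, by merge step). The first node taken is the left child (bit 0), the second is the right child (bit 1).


Huffman tree construction:
Step 1: Merge A(9) + G(17) = 26
Step 2: Merge I(22) + H(24) = 46
Step 3: Merge D(26) + (A+G)(26) = 52
Step 4: Merge (I+H)(46) + (D+(A+G))(52) = 98
Read each symbol's code off the tree from the root (left child = 0, right child = 1).

Codes:
  D: 10 (length 2)
  H: 01 (length 2)
  A: 110 (length 3)
  G: 111 (length 3)
  I: 00 (length 2)
Average code length: 222/98 = 2.2653 bits/symbol


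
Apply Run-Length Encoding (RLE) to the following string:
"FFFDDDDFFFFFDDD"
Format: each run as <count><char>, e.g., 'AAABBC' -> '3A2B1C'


Scanning runs left to right:
  i=0: run of 'F' x 3 -> '3F'
  i=3: run of 'D' x 4 -> '4D'
  i=7: run of 'F' x 5 -> '5F'
  i=12: run of 'D' x 3 -> '3D'

RLE = 3F4D5F3D


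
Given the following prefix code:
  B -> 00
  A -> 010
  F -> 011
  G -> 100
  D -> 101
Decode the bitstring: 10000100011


Decoding step by step:
Bits 100 -> G
Bits 00 -> B
Bits 100 -> G
Bits 011 -> F


Decoded message: GBGF


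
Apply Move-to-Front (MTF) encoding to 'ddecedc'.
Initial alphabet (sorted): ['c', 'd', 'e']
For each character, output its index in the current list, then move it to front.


MTF encoding:
'd': index 1 in ['c', 'd', 'e'] -> ['d', 'c', 'e']
'd': index 0 in ['d', 'c', 'e'] -> ['d', 'c', 'e']
'e': index 2 in ['d', 'c', 'e'] -> ['e', 'd', 'c']
'c': index 2 in ['e', 'd', 'c'] -> ['c', 'e', 'd']
'e': index 1 in ['c', 'e', 'd'] -> ['e', 'c', 'd']
'd': index 2 in ['e', 'c', 'd'] -> ['d', 'e', 'c']
'c': index 2 in ['d', 'e', 'c'] -> ['c', 'd', 'e']


Output: [1, 0, 2, 2, 1, 2, 2]


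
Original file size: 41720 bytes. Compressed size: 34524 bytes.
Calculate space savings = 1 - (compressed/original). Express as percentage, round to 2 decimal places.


ratio = compressed/original = 34524/41720 = 0.827517
savings = 1 - ratio = 1 - 0.827517 = 0.172483
as a percentage: 0.172483 * 100 = 17.25%

Space savings = 1 - 34524/41720 = 17.25%


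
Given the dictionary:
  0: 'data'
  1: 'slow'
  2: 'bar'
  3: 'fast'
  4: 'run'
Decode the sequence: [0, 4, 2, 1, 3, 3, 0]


Look up each index in the dictionary:
  0 -> 'data'
  4 -> 'run'
  2 -> 'bar'
  1 -> 'slow'
  3 -> 'fast'
  3 -> 'fast'
  0 -> 'data'

Decoded: "data run bar slow fast fast data"


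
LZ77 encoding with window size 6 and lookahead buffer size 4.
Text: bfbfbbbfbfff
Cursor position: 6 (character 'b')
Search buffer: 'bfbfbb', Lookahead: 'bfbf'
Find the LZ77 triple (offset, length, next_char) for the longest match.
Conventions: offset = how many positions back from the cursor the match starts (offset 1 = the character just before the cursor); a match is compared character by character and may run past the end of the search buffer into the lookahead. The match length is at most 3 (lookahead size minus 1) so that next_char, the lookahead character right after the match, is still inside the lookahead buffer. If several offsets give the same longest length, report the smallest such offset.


Try each offset into the search buffer:
  offset=1 (pos 5, char 'b'): match length 1
  offset=2 (pos 4, char 'b'): match length 1
  offset=3 (pos 3, char 'f'): match length 0
  offset=4 (pos 2, char 'b'): match length 3
  offset=5 (pos 1, char 'f'): match length 0
  offset=6 (pos 0, char 'b'): match length 3
Longest match has length 3, found at offsets 4, 6; take the smallest, offset 4.
next_char = character at position 6 + 3 = 9 -> 'f'

Best match: offset=4, length=3 (matching 'bfb' starting at position 2)
LZ77 triple: (4, 3, 'f')


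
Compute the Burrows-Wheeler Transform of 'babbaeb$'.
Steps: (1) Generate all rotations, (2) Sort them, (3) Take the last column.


Rotations (sorted):
  0: $babbaeb -> last char: b
  1: abbaeb$b -> last char: b
  2: aeb$babb -> last char: b
  3: b$babbae -> last char: e
  4: babbaeb$ -> last char: $
  5: baeb$bab -> last char: b
  6: bbaeb$ba -> last char: a
  7: eb$babba -> last char: a


BWT = bbbe$baa


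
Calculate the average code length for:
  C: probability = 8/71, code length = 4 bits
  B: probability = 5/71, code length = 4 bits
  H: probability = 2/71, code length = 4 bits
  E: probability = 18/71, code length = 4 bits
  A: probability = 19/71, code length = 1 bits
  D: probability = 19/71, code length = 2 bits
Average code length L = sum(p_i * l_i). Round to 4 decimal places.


Weighted contributions p_i * l_i:
  C: (8/71) * 4 = 32/71
  B: (5/71) * 4 = 20/71
  H: (2/71) * 4 = 8/71
  E: (18/71) * 4 = 72/71
  A: (19/71) * 1 = 19/71
  D: (19/71) * 2 = 38/71
Sum = (32 + 20 + 8 + 72 + 19 + 38)/71 = 189/71

L = 189/71 = 2.6620 bits/symbol


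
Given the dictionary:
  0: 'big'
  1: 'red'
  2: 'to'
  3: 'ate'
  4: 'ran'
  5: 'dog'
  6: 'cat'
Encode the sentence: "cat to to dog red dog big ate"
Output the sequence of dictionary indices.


Look up each word in the dictionary:
  'cat' -> 6
  'to' -> 2
  'to' -> 2
  'dog' -> 5
  'red' -> 1
  'dog' -> 5
  'big' -> 0
  'ate' -> 3

Encoded: [6, 2, 2, 5, 1, 5, 0, 3]


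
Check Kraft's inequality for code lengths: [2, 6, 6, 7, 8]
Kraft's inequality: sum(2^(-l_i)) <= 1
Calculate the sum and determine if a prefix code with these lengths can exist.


Sum = 2^(-2) + 2^(-6) + 2^(-6) + 2^(-7) + 2^(-8)
    = 0.25 + 0.015625 + 0.015625 + 0.0078125 + 0.00390625
    = 75/256 = 0.29296875
Since 0.29296875 <= 1, Kraft's inequality IS satisfied.
A prefix code with these lengths CAN exist.

Kraft sum = 0.29296875. Satisfied.
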